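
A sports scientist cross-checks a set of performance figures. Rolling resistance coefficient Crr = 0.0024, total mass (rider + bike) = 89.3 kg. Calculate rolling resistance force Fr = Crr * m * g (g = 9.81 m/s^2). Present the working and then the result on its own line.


Fr = Crr * m * g
= 0.0024 * 89.3 * 9.81
= 2.102 N

2.102 N


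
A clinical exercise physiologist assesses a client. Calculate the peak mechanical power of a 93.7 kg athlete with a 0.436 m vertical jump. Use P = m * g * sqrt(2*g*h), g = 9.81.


First, sqrt(2gh) = sqrt(2 * 9.81 * 0.436)
= sqrt(8.55432) = 2.924777 m/s
Power = 93.7 * 9.81 * 2.924777 = 2688.45 W

2688.45 W


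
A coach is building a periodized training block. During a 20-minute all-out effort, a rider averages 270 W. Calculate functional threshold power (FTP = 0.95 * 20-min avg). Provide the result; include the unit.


FTP = 0.95 * 270
= 256.5 W

256.5 W


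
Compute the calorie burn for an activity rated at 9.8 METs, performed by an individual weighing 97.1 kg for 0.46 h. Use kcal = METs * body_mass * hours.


Product of METs and mass = 9.8 * 97.1 = 951.58
Total kcal = 951.58 * 0.46 = 437.73 kcal

437.73 kcal


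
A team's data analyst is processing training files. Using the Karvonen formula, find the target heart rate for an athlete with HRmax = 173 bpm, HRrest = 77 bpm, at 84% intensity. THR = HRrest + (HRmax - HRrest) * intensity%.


HRR = 173 - 77 = 96
THR = 77 + 96 * 0.84
= 77 + 80.64
= 157.64 bpm

157.64 bpm


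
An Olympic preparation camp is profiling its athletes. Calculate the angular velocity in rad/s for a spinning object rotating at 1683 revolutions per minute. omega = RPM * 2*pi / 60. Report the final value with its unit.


omega = RPM * 2*pi / 60
= 1683 * 6.28318531 / 60
= 176.243 rad/s

176.243 rad/s


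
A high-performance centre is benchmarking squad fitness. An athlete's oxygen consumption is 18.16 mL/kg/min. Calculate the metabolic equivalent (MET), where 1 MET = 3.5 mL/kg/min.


MET = VO2 / 3.5
= 18.16 / 3.5
= 5.19 METs

5.19 METs


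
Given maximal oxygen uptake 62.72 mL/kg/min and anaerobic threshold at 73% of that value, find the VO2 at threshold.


Percentage as decimal = 0.73
VO2 at AT = 62.72 * 0.73 = 45.79 mL/kg/min

45.79 mL/kg/min


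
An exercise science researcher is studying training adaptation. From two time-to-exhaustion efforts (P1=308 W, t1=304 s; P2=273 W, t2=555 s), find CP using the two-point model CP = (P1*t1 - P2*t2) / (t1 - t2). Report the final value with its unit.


Work in trial 1 = 93632 J
Work in trial 2 = 151515 J
Delta work = -57883 J
Delta time = -251 s
CP = -57883 / -251 = 230.61 W

230.61 W


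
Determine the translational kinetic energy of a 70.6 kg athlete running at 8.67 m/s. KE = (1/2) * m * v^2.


KE = 0.5 * m * v^2
= 0.5 * 70.6 * 8.67^2
= 0.5 * 70.6 * 75.1689
= 2653.46 J

2653.46 J


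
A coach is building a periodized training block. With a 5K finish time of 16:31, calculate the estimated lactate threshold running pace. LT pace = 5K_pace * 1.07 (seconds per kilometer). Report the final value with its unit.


Race duration = 991 s for 5 km
Average pace = 991 / 5 = 198.2 s/km
LT pace = 198.2 * 1.07
= 212.07 s/km

212.07 s/km


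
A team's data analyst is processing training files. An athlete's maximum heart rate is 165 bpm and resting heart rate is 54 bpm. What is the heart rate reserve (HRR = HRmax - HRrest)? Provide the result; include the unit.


HRR = HRmax - HRrest
= 165 - 54
= 111 bpm

111 bpm


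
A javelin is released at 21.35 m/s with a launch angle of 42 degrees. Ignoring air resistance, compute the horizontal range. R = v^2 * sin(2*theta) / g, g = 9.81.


Launch speed squared = 455.8225
sin(2 * 42 deg) = 0.994522
Range = 455.8225 * 0.994522 / 9.81
= 46.211 m

46.211 m


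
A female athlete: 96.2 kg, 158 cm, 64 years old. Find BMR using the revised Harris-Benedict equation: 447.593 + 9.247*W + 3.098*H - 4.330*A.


Intercept = 447.593
Weight contribution = 9.247 * 96.2 = 889.5614
Height contribution = 3.098 * 158 = 489.484
Age contribution = 4.33 * 64 = 277.12
BMR = 447.593 + 889.5614 + 489.484 - 277.12
= 1549.52 kcal/day

1549.52 kcal/day


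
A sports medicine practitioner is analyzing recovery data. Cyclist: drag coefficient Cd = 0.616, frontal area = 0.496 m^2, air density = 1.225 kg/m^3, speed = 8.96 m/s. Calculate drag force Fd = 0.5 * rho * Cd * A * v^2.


v^2 = 8.96^2 = 80.2816
Fd = 0.5 * 1.225 * 0.616 * 0.496 * 80.2816
= 15.024 N

15.024 N


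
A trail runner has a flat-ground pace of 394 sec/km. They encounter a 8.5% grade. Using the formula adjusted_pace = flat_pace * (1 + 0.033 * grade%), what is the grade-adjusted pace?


Grade factor = 1 + 0.033 * 8.5 = 1.2805
Adjusted = 394 * 1.2805 = 504.52 sec/km

504.52 s/km


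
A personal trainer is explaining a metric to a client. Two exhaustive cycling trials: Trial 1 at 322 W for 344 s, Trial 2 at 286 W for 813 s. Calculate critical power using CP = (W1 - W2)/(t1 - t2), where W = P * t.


W1 = 322 * 344 = 110768 J
W2 = 286 * 813 = 232518 J
CP = (110768 - 232518) / (344 - 813)
= -121750 / -469
= 259.59 W

259.59 W


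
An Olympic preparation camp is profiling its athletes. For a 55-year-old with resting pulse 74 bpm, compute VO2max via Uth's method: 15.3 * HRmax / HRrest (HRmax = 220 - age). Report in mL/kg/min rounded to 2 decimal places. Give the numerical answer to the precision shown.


Step 1: HRmax = 220 - 55 = 165 bpm
Step 2: Ratio = 165 / 74 = 2.2297
Step 3: VO2max = 15.3 * 2.2297 = 34.11 mL/kg/min

34.11 mL/kg/min


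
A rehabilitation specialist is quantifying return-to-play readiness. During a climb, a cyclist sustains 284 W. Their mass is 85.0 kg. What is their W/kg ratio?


Power-to-weight = 284 W / 85.0 kg
= 3.341 W/kg

3.341 W/kg


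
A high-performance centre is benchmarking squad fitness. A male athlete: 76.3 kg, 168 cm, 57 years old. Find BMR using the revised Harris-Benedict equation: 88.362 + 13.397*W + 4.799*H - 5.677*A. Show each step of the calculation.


Intercept = 88.362
Weight contribution = 13.397 * 76.3 = 1022.1911
Height contribution = 4.799 * 168 = 806.232
Age contribution = 5.677 * 57 = 323.589
BMR = 88.362 + 1022.1911 + 806.232 - 323.589
= 1593.2 kcal/day

1593.2 kcal/day


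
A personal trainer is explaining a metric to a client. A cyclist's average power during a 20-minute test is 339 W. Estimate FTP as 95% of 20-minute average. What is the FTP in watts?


FTP = 20-min power * 0.95
= 339 * 0.95
= 322.05 W

322.05 W


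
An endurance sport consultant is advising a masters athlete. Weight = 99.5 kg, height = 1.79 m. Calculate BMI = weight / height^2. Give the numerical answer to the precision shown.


height^2 = 1.79^2 = 3.2041
BMI = 99.5 / 3.2041 = 31.05 kg/m^2

31.05 kg/m^2


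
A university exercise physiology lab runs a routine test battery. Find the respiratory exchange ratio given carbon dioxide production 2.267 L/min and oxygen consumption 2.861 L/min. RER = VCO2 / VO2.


VCO2 = 2.267 L/min
VO2 = 2.861 L/min
RER = 2.267 / 2.861 = 0.7924

0.7924


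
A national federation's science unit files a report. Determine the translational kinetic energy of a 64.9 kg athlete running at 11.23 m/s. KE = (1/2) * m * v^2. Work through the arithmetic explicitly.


KE = 0.5 * m * v^2
= 0.5 * 64.9 * 11.23^2
= 0.5 * 64.9 * 126.1129
= 4092.36 J

4092.36 J


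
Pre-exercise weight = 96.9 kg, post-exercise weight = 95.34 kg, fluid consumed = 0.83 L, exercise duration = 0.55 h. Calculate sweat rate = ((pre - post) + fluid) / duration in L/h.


Weight loss = 96.9 - 95.34 = 1.56 kg (approx L)
Total sweat = 1.56 + 0.83 = 2.39 L
Sweat rate = 2.39 / 0.55 = 4.345 L/h

4.345 L/h


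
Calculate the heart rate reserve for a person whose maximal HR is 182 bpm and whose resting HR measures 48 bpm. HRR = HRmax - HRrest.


HRmax = 182 bpm
HRrest = 48 bpm
HRR = 182 - 48 = 134 bpm

134 bpm


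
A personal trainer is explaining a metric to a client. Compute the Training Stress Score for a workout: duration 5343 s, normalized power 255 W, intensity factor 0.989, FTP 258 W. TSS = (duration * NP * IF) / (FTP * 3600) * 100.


Product = 5343 * 255 * 0.989 = 1347477.885
Base = 258 * 3600 = 928800
TSS = 1347477.885 / 928800 * 100 = 145.08

145.08 TSS


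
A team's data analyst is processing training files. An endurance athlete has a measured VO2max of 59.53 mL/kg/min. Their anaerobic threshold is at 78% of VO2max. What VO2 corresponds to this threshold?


Anaerobic threshold VO2 = VO2max * 78%
= 59.53 * 0.78
= 46.43 mL/kg/min

46.43 mL/kg/min


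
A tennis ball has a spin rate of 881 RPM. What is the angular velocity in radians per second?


Convert RPM to rad/s: multiply by 2*pi and divide by 60
omega = 881 * 2 * pi / 60
= 92.258 rad/s

92.258 rad/s


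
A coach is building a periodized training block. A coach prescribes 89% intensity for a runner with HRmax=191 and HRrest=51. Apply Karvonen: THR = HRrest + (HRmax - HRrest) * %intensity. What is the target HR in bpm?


Heart rate reserve = 191 - 51 = 140
Intensity fraction = 89 / 100 = 0.89
THR = 51 + 140 * 0.89 = 175.6 bpm

175.6 bpm


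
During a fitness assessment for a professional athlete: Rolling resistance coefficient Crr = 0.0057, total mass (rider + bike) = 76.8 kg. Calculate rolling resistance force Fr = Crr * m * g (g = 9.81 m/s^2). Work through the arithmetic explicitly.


Fr = Crr * m * g
= 0.0057 * 76.8 * 9.81
= 4.294 N

4.294 N


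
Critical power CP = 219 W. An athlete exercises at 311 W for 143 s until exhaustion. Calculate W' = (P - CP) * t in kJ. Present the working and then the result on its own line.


P - CP = 311 - 219 = 92 W
W' = 92 * 143 = 13156 J
= 13156 / 1000 = 13.156 kJ

13.156 kJ


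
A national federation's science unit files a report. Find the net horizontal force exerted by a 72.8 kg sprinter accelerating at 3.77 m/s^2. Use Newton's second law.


Newton's second law: F = m * a
F = 72.8 * 3.77 = 274.46 N

274.46 N


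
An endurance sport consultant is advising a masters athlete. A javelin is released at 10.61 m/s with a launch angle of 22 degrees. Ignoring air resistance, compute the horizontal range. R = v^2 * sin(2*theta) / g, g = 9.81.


Launch speed squared = 112.5721
sin(2 * 22 deg) = 0.694658
Range = 112.5721 * 0.694658 / 9.81
= 7.971 m

7.971 m


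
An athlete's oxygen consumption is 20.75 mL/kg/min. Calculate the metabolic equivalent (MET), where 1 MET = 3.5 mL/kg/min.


MET = VO2 / 3.5
= 20.75 / 3.5
= 5.93 METs

5.93 METs


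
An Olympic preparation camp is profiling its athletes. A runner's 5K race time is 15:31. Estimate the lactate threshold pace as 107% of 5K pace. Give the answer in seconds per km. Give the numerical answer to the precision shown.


Total race time = 15*60 + 31 = 931 seconds
5K pace = 931 / 5 = 186.2 sec/km
LT pace = 186.2 * 1.07 = 199.23 sec/km

199.23 s/km


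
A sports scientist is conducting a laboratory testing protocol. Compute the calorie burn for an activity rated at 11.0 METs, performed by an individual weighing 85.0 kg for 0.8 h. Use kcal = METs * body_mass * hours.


Product of METs and mass = 11.0 * 85.0 = 935.0
Total kcal = 935.0 * 0.8 = 748.0 kcal

748.0 kcal


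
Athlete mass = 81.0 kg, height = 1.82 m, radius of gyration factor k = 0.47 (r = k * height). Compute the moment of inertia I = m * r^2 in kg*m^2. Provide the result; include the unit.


r = k * height = 0.47 * 1.82 = 0.8554 m
r^2 = 0.8554^2 = 0.731709
I = 81.0 * 0.731709 = 59.268 kg*m^2

59.268 kg*m^2


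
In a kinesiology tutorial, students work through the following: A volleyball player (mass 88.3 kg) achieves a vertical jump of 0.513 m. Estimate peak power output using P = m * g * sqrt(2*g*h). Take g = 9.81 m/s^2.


2 * g * h = 2 * 9.81 * 0.513 = 10.06506
sqrt(10.06506) = 3.172548 m/s
P = 88.3 * 9.81 * 3.172548 = 2748.13 W

2748.13 W


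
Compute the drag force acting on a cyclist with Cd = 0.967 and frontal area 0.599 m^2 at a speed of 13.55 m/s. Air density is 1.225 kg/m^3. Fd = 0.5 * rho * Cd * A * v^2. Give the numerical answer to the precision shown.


Step 1: v^2 = 183.6025
Step 2: Fd = 0.5 * 1.225 * 0.967 * 0.599 * 183.6025
= 65.139 N

65.139 N


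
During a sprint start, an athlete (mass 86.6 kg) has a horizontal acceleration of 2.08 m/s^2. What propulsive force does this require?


Propulsive force = mass * acceleration
= 86.6 kg * 2.08 m/s^2
= 180.13 N

180.13 N


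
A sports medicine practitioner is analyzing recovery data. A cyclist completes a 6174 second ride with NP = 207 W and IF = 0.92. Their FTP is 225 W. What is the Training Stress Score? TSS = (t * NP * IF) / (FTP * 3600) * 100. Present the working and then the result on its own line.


t * NP * IF = 6174 * 207 * 0.92 = 1175776.56
FTP * 3600 = 810000
TSS = (1175776.56 / 810000) * 100 = 145.16

145.16 TSS


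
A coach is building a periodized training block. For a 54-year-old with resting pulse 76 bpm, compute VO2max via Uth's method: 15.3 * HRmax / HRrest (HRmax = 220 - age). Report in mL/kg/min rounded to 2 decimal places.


Step 1: HRmax = 220 - 54 = 166 bpm
Step 2: Ratio = 166 / 76 = 2.1842
Step 3: VO2max = 15.3 * 2.1842 = 33.42 mL/kg/min

33.42 mL/kg/min


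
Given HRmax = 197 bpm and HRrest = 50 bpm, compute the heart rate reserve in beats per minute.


Heart rate reserve = maximum HR minus resting HR
HRR = 197 - 50 = 147 bpm

147 bpm


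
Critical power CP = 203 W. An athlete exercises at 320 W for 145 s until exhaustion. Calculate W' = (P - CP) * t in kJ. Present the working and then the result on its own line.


P - CP = 320 - 203 = 117 W
W' = 117 * 145 = 16965 J
= 16965 / 1000 = 16.965 kJ

16.965 kJ


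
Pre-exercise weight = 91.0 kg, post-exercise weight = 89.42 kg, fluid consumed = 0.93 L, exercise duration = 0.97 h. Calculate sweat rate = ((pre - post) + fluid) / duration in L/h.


Weight loss = 91.0 - 89.42 = 1.58 kg (approx L)
Total sweat = 1.58 + 0.93 = 2.51 L
Sweat rate = 2.51 / 0.97 = 2.588 L/h

2.588 L/h


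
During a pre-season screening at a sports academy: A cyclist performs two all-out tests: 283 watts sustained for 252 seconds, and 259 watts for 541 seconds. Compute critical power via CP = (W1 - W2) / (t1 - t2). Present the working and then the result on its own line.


W1 = P1 * t1 = 283 * 252 = 71316 J
W2 = P2 * t2 = 259 * 541 = 140119 J
CP = (71316 - 140119) / (252 - 541)
= 238.07 W

238.07 W


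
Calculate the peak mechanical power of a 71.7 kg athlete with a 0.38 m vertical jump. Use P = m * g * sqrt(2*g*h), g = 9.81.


First, sqrt(2gh) = sqrt(2 * 9.81 * 0.38)
= sqrt(7.4556) = 2.730494 m/s
Power = 71.7 * 9.81 * 2.730494 = 1920.57 W

1920.57 W


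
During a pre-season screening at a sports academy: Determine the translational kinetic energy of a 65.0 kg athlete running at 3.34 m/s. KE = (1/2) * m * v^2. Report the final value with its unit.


KE = 0.5 * m * v^2
= 0.5 * 65.0 * 3.34^2
= 0.5 * 65.0 * 11.1556
= 362.56 J

362.56 J


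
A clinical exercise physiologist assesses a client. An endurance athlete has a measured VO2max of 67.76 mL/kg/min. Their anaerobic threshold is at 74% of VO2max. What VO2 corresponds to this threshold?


Anaerobic threshold VO2 = VO2max * 74%
= 67.76 * 0.74
= 50.14 mL/kg/min

50.14 mL/kg/min


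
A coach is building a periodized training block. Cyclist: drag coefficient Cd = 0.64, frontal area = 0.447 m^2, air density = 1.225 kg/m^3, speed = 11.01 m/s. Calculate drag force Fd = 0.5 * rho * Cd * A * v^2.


v^2 = 11.01^2 = 121.2201
Fd = 0.5 * 1.225 * 0.64 * 0.447 * 121.2201
= 21.241 N

21.241 N


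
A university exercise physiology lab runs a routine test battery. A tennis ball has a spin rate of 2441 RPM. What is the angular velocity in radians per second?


Convert RPM to rad/s: multiply by 2*pi and divide by 60
omega = 2441 * 2 * pi / 60
= 255.621 rad/s

255.621 rad/s


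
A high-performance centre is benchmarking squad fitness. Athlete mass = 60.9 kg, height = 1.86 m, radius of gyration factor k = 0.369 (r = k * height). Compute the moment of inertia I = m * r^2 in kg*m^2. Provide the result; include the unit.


r = k * height = 0.369 * 1.86 = 0.68634 m
r^2 = 0.68634^2 = 0.471063
I = 60.9 * 0.471063 = 28.688 kg*m^2

28.688 kg*m^2


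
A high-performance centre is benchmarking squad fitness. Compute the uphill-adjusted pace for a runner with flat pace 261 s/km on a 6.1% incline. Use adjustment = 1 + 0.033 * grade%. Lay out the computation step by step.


Adjustment factor = 1 + 0.033 * 6.1 = 1.2013
Grade-adjusted pace = 261 * 1.2013 = 313.54 s/km

313.54 s/km


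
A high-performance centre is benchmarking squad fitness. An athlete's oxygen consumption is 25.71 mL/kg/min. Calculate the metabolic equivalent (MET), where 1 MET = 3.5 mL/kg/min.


MET = VO2 / 3.5
= 25.71 / 3.5
= 7.35 METs

7.35 METs


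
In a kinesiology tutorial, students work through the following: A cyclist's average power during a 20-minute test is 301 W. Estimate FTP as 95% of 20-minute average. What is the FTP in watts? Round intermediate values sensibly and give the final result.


FTP = 20-min power * 0.95
= 301 * 0.95
= 285.95 W

285.95 W


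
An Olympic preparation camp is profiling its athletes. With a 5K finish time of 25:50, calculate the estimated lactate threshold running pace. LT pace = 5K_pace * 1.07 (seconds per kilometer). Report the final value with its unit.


Race duration = 1550 s for 5 km
Average pace = 1550 / 5 = 310.0 s/km
LT pace = 310.0 * 1.07
= 331.7 s/km

331.7 s/km


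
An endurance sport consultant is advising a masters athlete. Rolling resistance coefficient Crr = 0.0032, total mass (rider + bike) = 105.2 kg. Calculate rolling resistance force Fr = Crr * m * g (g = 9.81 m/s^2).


Fr = Crr * m * g
= 0.0032 * 105.2 * 9.81
= 3.302 N

3.302 N


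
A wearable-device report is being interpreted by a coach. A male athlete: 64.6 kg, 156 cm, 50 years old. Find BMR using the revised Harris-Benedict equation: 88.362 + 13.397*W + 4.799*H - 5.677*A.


Intercept = 88.362
Weight contribution = 13.397 * 64.6 = 865.4462
Height contribution = 4.799 * 156 = 748.644
Age contribution = 5.677 * 50 = 283.85
BMR = 88.362 + 865.4462 + 748.644 - 283.85
= 1418.6 kcal/day

1418.6 kcal/day


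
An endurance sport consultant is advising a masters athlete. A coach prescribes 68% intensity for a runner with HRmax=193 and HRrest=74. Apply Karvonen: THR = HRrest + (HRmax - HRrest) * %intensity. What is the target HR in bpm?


Heart rate reserve = 193 - 74 = 119
Intensity fraction = 68 / 100 = 0.68
THR = 74 + 119 * 0.68 = 154.92 bpm

154.92 bpm


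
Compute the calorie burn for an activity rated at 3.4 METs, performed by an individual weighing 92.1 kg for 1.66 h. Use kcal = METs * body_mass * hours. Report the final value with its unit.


Product of METs and mass = 3.4 * 92.1 = 313.14
Total kcal = 313.14 * 1.66 = 519.81 kcal

519.81 kcal


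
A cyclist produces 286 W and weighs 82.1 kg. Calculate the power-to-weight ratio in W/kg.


P/W = power / mass
= 286 / 82.1
= 3.484 W/kg

3.484 W/kg


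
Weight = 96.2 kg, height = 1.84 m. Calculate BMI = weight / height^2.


height^2 = 1.84^2 = 3.3856
BMI = 96.2 / 3.3856 = 28.41 kg/m^2

28.41 kg/m^2


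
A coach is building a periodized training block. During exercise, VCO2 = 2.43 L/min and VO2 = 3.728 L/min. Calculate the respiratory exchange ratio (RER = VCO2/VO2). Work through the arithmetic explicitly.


RER = VCO2 / VO2
= 2.43 / 3.728
= 0.6518

0.6518


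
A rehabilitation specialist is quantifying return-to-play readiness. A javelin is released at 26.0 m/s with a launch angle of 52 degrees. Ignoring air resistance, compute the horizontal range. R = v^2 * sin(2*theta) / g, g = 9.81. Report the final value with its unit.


Launch speed squared = 676.0
sin(2 * 52 deg) = 0.970296
Range = 676.0 * 0.970296 / 9.81
= 66.862 m

66.862 m


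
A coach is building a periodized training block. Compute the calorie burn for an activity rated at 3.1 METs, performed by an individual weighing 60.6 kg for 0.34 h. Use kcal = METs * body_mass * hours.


Product of METs and mass = 3.1 * 60.6 = 187.86
Total kcal = 187.86 * 0.34 = 63.87 kcal

63.87 kcal


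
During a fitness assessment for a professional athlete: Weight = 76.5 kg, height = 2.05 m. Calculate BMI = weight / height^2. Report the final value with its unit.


height^2 = 2.05^2 = 4.2025
BMI = 76.5 / 4.2025 = 18.2 kg/m^2

18.2 kg/m^2


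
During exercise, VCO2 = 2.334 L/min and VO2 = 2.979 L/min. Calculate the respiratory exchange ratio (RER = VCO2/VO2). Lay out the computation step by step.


RER = VCO2 / VO2
= 2.334 / 2.979
= 0.7835

0.7835


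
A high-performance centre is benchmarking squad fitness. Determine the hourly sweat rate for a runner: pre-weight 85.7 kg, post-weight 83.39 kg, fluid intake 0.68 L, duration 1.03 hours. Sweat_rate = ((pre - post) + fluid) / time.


Mass lost = 85.7 - 83.39 = 2.31 kg
Add fluid consumed: 2.31 + 0.68 = 2.99 L total sweat
Sweat rate = 2.99 / 1.03 = 2.903 L/h

2.903 L/h


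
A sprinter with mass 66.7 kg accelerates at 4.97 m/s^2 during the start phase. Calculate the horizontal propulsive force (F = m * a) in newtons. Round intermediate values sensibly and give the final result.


F = m * a
= 66.7 * 4.97
= 331.5 N

331.5 N


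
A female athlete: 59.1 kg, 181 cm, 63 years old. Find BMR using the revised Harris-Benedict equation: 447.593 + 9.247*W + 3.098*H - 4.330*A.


Intercept = 447.593
Weight contribution = 9.247 * 59.1 = 546.4977
Height contribution = 3.098 * 181 = 560.738
Age contribution = 4.33 * 63 = 272.79
BMR = 447.593 + 546.4977 + 560.738 - 272.79
= 1282.04 kcal/day

1282.04 kcal/day


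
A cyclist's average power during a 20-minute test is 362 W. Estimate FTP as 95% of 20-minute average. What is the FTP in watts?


FTP = 20-min power * 0.95
= 362 * 0.95
= 343.9 W

343.9 W


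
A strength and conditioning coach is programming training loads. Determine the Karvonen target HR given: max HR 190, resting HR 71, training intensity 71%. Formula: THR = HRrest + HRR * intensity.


HRR = HRmax - HRrest = 190 - 71 = 119
THR = 71 + 119 * 0.71
= 155.49 bpm

155.49 bpm


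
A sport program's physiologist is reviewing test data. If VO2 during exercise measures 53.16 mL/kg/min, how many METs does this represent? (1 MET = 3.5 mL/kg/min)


METs = VO2 / 3.5 = 53.16 / 3.5 = 15.19

15.19 METs


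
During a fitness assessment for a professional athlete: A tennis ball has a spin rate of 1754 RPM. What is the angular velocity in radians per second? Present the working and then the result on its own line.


Convert RPM to rad/s: multiply by 2*pi and divide by 60
omega = 1754 * 2 * pi / 60
= 183.678 rad/s

183.678 rad/s


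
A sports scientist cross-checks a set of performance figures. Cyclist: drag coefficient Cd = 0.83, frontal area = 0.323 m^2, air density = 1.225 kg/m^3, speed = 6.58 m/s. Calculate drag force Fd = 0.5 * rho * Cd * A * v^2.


v^2 = 6.58^2 = 43.2964
Fd = 0.5 * 1.225 * 0.83 * 0.323 * 43.2964
= 7.109 N

7.109 N


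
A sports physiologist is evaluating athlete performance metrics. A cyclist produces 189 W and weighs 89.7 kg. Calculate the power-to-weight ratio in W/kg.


P/W = power / mass
= 189 / 89.7
= 2.107 W/kg

2.107 W/kg


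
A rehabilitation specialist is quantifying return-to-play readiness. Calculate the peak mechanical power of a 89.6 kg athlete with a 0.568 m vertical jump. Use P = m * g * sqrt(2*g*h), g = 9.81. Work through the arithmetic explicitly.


First, sqrt(2gh) = sqrt(2 * 9.81 * 0.568)
= sqrt(11.14416) = 3.338287 m/s
Power = 89.6 * 9.81 * 3.338287 = 2934.27 W

2934.27 W


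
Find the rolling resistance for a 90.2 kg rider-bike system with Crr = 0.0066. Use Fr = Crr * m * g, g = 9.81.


m * g = 90.2 * 9.81 = 884.862 N
Fr = 0.0066 * 884.862 = 5.84 N

5.84 N


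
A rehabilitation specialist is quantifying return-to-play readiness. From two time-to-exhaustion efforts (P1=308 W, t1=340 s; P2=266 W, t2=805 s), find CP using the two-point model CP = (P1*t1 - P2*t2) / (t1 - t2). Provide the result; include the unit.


Work in trial 1 = 104720 J
Work in trial 2 = 214130 J
Delta work = -109410 J
Delta time = -465 s
CP = -109410 / -465 = 235.29 W

235.29 W


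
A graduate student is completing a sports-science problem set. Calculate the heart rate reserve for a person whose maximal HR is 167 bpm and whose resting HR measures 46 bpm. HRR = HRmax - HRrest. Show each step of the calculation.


HRmax = 167 bpm
HRrest = 46 bpm
HRR = 167 - 46 = 121 bpm

121 bpm


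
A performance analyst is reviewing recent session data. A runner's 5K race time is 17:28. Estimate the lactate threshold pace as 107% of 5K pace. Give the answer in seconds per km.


Total race time = 17*60 + 28 = 1048 seconds
5K pace = 1048 / 5 = 209.6 sec/km
LT pace = 209.6 * 1.07 = 224.27 sec/km

224.27 s/km


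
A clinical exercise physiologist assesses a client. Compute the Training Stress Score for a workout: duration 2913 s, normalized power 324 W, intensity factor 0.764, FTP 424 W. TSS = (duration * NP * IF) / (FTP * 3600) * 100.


Product = 2913 * 324 * 0.764 = 721072.368
Base = 424 * 3600 = 1526400
TSS = 721072.368 / 1526400 * 100 = 47.24

47.24 TSS


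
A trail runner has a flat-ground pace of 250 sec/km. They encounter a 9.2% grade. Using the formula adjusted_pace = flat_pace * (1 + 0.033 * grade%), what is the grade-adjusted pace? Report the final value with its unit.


Grade factor = 1 + 0.033 * 9.2 = 1.3036
Adjusted = 250 * 1.3036 = 325.9 sec/km

325.9 s/km


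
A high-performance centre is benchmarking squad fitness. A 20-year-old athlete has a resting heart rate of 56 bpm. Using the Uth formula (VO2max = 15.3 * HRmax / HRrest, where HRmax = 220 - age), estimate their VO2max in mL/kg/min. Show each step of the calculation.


HRmax = 220 - 20 = 200 bpm
Ratio = HRmax / HRrest = 200 / 56 = 3.5714
VO2max = 15.3 * 3.5714 = 54.64 mL/kg/min

54.64 mL/kg/min


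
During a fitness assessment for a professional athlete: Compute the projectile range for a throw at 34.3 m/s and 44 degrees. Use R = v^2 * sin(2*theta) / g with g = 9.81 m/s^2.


Two times the angle = 88 degrees
sin(88) = 0.999391
R = 1176.49 * 0.999391 / 9.81 = 119.855 m

119.855 m


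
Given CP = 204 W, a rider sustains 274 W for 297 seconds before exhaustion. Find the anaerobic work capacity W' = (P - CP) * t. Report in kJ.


Excess power = 274 - 204 = 70 W
Work above CP = 70 * 297 = 20790 J
W' = 20.79 kJ

20.79 kJ


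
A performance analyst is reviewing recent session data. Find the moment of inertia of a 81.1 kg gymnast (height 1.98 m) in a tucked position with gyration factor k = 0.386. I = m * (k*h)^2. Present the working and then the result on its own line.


Radius of gyration = 0.386 * 1.98 = 0.76428 m
I = 81.1 * 0.76428^2
= 81.1 * 0.584124
= 47.372 kg*m^2

47.372 kg*m^2


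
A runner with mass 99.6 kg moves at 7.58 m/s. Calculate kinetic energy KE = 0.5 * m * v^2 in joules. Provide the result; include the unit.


v^2 = 7.58^2 = 57.4564
KE = 0.5 * 99.6 * 57.4564
= 2861.33 J

2861.33 J


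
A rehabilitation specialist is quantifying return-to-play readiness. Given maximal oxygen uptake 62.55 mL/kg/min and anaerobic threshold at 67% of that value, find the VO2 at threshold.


Percentage as decimal = 0.67
VO2 at AT = 62.55 * 0.67 = 41.91 mL/kg/min

41.91 mL/kg/min


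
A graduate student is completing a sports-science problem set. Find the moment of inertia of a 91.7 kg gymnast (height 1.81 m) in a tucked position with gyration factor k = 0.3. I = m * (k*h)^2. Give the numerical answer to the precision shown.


Radius of gyration = 0.3 * 1.81 = 0.543 m
I = 91.7 * 0.543^2
= 91.7 * 0.294849
= 27.038 kg*m^2

27.038 kg*m^2


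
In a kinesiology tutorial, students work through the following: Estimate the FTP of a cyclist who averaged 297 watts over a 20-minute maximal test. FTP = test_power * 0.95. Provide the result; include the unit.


FTP = 297 * 0.95 = 282.15 W

282.15 W


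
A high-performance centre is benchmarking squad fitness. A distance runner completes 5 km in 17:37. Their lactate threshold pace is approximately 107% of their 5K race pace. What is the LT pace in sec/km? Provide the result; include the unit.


Convert to seconds: 17 min 37 s = 1057 s
Pace per km = 1057 / 5 = 211.4 s/km
LT pace = 211.4 * 1.07 = 226.2 s/km

226.2 s/km


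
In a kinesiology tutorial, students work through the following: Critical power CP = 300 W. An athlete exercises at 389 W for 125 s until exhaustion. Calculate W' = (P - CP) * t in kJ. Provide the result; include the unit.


P - CP = 389 - 300 = 89 W
W' = 89 * 125 = 11125 J
= 11125 / 1000 = 11.125 kJ

11.125 kJ


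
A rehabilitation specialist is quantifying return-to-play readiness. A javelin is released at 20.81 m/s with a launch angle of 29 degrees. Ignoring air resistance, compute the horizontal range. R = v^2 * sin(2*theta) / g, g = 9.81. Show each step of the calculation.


Launch speed squared = 433.0561
sin(2 * 29 deg) = 0.848048
Range = 433.0561 * 0.848048 / 9.81
= 37.437 m

37.437 m


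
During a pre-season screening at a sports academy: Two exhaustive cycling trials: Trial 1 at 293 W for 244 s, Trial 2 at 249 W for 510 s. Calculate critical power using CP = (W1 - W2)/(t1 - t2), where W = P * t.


W1 = 293 * 244 = 71492 J
W2 = 249 * 510 = 126990 J
CP = (71492 - 126990) / (244 - 510)
= -55498 / -266
= 208.64 W

208.64 W


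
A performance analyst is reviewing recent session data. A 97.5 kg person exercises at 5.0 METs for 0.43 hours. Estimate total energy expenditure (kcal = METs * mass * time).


Energy = METs * mass(kg) * time(h)
= 5.0 * 97.5 * 0.43
= 209.63 kcal

209.63 kcal


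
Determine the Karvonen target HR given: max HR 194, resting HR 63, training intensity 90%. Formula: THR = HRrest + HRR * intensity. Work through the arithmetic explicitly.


HRR = HRmax - HRrest = 194 - 63 = 131
THR = 63 + 131 * 0.9
= 180.9 bpm

180.9 bpm


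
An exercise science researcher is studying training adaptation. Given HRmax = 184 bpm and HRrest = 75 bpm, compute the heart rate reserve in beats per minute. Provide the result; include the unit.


Heart rate reserve = maximum HR minus resting HR
HRR = 184 - 75 = 109 bpm

109 bpm


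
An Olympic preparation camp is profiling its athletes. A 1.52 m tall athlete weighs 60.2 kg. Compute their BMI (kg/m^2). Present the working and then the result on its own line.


height^2 = 2.3104 m^2
BMI = 60.2 / 2.3104 = 26.06 kg/m^2

26.06 kg/m^2


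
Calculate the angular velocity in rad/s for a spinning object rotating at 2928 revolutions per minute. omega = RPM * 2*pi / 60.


omega = RPM * 2*pi / 60
= 2928 * 6.28318531 / 60
= 306.619 rad/s

306.619 rad/s


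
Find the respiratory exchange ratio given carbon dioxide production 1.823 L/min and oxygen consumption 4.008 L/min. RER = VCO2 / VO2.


VCO2 = 1.823 L/min
VO2 = 4.008 L/min
RER = 1.823 / 4.008 = 0.4548

0.4548


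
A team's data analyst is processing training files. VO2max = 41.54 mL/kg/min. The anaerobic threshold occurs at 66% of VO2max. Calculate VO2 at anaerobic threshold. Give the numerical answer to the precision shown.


AT fraction = 66 / 100 = 0.66
AT VO2 = 41.54 * 0.66
= 27.42 mL/kg/min

27.42 mL/kg/min


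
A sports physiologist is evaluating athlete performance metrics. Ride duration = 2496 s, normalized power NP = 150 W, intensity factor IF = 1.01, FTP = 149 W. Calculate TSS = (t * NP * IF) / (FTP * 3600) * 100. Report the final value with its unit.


Numerator = 2496 * 150 * 1.01 = 378144.0
Denominator = 149 * 3600 = 536400
TSS = 378144.0 / 536400 * 100
= 70.5

70.5 TSS


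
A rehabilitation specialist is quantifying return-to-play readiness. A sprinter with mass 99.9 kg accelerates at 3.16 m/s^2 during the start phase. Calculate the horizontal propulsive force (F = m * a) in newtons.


F = m * a
= 99.9 * 3.16
= 315.68 N

315.68 N


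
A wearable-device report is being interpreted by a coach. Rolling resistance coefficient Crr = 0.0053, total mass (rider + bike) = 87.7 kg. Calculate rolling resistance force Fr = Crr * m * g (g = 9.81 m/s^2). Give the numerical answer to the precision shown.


Fr = Crr * m * g
= 0.0053 * 87.7 * 9.81
= 4.56 N

4.56 N


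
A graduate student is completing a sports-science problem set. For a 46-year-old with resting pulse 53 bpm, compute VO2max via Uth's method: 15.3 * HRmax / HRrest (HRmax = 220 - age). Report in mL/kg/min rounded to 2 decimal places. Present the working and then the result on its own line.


Step 1: HRmax = 220 - 46 = 174 bpm
Step 2: Ratio = 174 / 53 = 3.283
Step 3: VO2max = 15.3 * 3.283 = 50.23 mL/kg/min

50.23 mL/kg/min


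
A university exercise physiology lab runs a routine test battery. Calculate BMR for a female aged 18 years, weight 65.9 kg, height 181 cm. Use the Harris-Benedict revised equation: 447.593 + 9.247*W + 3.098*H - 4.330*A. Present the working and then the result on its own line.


Substituting values:
W term = 9.247 * 65.9 = 609.3773
H term = 3.098 * 181 = 560.738
A term = 4.330 * 18 = 77.94
BMR = 1539.77 kcal/day

1539.77 kcal/day


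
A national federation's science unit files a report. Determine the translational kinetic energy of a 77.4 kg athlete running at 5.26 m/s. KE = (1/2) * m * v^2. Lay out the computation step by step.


KE = 0.5 * m * v^2
= 0.5 * 77.4 * 5.26^2
= 0.5 * 77.4 * 27.6676
= 1070.74 J

1070.74 J


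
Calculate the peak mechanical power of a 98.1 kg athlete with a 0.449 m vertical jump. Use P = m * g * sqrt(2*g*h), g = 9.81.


First, sqrt(2gh) = sqrt(2 * 9.81 * 0.449)
= sqrt(8.80938) = 2.96806 m/s
Power = 98.1 * 9.81 * 2.96806 = 2856.35 W

2856.35 W


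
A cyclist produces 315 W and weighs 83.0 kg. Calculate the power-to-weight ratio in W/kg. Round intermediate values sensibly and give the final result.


P/W = power / mass
= 315 / 83.0
= 3.795 W/kg

3.795 W/kg


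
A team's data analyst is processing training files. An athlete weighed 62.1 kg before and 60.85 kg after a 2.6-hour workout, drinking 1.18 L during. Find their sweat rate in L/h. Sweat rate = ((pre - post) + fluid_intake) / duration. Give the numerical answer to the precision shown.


Body mass change = 1.25 kg
Total sweat loss = 1.25 + 1.18 = 2.43 L
Rate = 2.43 / 2.6 = 0.935 L/h

0.935 L/h


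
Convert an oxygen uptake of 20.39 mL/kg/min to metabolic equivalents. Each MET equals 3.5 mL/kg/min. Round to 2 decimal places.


One MET = 3.5 mL/kg/min
Number of METs = 20.39 / 3.5
= 5.83 METs

5.83 METs


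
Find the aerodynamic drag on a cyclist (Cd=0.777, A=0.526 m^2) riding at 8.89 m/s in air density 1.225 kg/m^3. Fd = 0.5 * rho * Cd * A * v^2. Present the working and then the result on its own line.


Fd = 0.5 * 1.225 * 0.777 * 0.526 * 8.89^2
= 0.5 * 1.225 * 0.777 * 0.526 * 79.0321
= 19.784 N

19.784 N


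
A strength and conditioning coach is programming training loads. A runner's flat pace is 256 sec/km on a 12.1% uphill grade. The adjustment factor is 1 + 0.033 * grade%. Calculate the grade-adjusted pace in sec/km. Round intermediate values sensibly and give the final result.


Factor = 1 + 0.033 * 12.1 = 1.3993
Adjusted pace = 256 * 1.3993
= 358.22 sec/km

358.22 s/km


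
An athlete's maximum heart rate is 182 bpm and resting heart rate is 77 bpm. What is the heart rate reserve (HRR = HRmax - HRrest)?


HRR = HRmax - HRrest
= 182 - 77
= 105 bpm

105 bpm


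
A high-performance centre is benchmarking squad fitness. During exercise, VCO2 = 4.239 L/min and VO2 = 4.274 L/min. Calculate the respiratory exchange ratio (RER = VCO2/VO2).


RER = VCO2 / VO2
= 4.239 / 4.274
= 0.9918

0.9918


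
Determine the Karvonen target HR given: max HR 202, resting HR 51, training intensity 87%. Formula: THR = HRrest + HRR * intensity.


HRR = HRmax - HRrest = 202 - 51 = 151
THR = 51 + 151 * 0.87
= 182.37 bpm

182.37 bpm


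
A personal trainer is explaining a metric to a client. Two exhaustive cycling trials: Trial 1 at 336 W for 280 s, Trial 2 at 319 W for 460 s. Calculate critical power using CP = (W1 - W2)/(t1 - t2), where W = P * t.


W1 = 336 * 280 = 94080 J
W2 = 319 * 460 = 146740 J
CP = (94080 - 146740) / (280 - 460)
= -52660 / -180
= 292.56 W

292.56 W


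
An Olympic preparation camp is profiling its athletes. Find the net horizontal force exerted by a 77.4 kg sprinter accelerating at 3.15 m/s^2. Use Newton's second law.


Newton's second law: F = m * a
F = 77.4 * 3.15 = 243.81 N

243.81 N


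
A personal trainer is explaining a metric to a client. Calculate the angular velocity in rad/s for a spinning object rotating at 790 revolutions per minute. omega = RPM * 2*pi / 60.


omega = RPM * 2*pi / 60
= 790 * 6.28318531 / 60
= 82.729 rad/s

82.729 rad/s


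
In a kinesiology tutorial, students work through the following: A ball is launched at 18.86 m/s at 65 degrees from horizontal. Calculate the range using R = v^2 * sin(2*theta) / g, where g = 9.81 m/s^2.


sin(2 * 65) = sin(130) = 0.766044
v^2 = 18.86^2 = 355.6996
R = 355.6996 * 0.766044 / 9.81
= 27.776 m

27.776 m


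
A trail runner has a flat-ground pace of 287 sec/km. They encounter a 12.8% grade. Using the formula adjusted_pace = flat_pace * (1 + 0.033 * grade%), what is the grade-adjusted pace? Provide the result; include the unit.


Grade factor = 1 + 0.033 * 12.8 = 1.4224
Adjusted = 287 * 1.4224 = 408.23 sec/km

408.23 s/km


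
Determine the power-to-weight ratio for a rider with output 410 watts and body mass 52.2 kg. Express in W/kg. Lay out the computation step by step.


P/W = 410 / 52.2 = 7.854 W/kg

7.854 W/kg


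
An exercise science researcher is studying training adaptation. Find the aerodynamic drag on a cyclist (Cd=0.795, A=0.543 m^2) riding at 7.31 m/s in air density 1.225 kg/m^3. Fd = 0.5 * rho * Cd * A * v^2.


Fd = 0.5 * 1.225 * 0.795 * 0.543 * 7.31^2
= 0.5 * 1.225 * 0.795 * 0.543 * 53.4361
= 14.129 N

14.129 N


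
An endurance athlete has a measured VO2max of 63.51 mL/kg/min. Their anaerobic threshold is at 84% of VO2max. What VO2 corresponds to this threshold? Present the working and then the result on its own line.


Anaerobic threshold VO2 = VO2max * 84%
= 63.51 * 0.84
= 53.35 mL/kg/min

53.35 mL/kg/min


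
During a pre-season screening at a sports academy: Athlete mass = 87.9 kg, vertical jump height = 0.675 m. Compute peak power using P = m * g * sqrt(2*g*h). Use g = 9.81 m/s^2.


sqrt(2 * 9.81 * 0.675) = sqrt(13.2435) = 3.639162 m/s
P = 87.9 * 9.81 * 3.639162
= 3138.05 W

3138.05 W


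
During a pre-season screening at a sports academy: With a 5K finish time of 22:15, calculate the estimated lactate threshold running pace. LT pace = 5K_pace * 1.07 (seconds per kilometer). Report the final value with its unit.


Race duration = 1335 s for 5 km
Average pace = 1335 / 5 = 267.0 s/km
LT pace = 267.0 * 1.07
= 285.69 s/km

285.69 s/km


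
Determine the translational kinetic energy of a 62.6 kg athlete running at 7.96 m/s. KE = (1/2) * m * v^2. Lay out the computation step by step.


KE = 0.5 * m * v^2
= 0.5 * 62.6 * 7.96^2
= 0.5 * 62.6 * 63.3616
= 1983.22 J

1983.22 J


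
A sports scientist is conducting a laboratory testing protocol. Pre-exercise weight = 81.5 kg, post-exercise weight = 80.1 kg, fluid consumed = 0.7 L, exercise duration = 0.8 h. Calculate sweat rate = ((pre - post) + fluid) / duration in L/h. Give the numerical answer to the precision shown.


Weight loss = 81.5 - 80.1 = 1.4 kg (approx L)
Total sweat = 1.4 + 0.7 = 2.1 L
Sweat rate = 2.1 / 0.8 = 2.625 L/h

2.625 L/h


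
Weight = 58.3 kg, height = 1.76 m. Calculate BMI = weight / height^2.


height^2 = 1.76^2 = 3.0976
BMI = 58.3 / 3.0976 = 18.82 kg/m^2

18.82 kg/m^2


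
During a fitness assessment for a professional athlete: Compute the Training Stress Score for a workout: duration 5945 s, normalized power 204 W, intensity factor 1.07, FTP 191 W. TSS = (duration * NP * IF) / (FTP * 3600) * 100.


Product = 5945 * 204 * 1.07 = 1297674.6
Base = 191 * 3600 = 687600
TSS = 1297674.6 / 687600 * 100 = 188.73

188.73 TSS
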